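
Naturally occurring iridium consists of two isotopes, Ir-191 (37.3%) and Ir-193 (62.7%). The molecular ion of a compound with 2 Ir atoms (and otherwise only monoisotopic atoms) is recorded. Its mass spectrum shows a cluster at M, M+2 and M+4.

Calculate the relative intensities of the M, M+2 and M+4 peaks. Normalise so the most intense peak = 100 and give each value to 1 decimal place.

Expanding (0.373 + 0.627)^2:
P(M) = 0.373^2 = 0.139129
P(M+2) = 2 × 0.373^1 × 0.627^1 = 0.467742
P(M+4) = 0.627^2 = 0.393129
The M+2 peak is largest (0.467742); scaling to 100 gives 29.7 : 100.0 : 84.0.

29.7 : 100.0 : 84.0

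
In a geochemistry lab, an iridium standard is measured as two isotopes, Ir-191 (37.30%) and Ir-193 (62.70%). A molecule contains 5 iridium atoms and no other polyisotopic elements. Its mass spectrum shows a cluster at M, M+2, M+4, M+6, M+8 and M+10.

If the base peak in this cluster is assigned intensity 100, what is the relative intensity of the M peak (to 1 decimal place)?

Binomial terms of (0.3730 + 0.6270)^5: M 0.0072, M+2 0.0607, M+4 0.2040, M+6 0.3429, M+8 0.2882, M+10 0.0969 → M+6 is the base peak.
P(M+6) = C(5,3) × 0.3730^2 × 0.6270^3 = 10 × 0.139129 × 0.24649188 = 0.342942 (base)
P(M) = C(5,0) × 0.3730^5 × 0.6270^0 = 1 × 0.00722012 × 1.0000 = 0.007220
Relative intensity = 0.007220 / 0.342942 × 100 = 2.1

2.1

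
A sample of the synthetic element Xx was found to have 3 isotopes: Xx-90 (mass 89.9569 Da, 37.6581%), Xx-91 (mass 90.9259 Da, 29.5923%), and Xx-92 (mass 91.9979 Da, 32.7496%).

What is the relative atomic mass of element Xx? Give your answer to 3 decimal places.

The abundance-weighted mean is 0.376581 × 89.9569 + 0.295923 × 90.9259 + 0.327496 × 91.9979
= 33.87606 + 26.90707 + 30.12894 = 90.91207 Da

90.912 Da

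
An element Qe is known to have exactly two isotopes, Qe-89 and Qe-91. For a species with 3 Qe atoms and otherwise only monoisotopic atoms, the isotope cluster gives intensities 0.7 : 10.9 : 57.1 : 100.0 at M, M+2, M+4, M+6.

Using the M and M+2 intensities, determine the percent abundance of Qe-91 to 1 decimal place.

83.8%

If p is the fraction of Qe that is Qe-89, then I(M+2)/I(M) = [C(3,1)·p^2·(1−p)] / p^3 = 3·(1−p)/p = 10.9/0.7 = 15.5714
(1−p)/p = 15.5714/3 = 5.1905  ⇒  p = 1/(1 + 5.1905) = 0.1615
Qe-89: 16.2%, Qe-91: 83.8%.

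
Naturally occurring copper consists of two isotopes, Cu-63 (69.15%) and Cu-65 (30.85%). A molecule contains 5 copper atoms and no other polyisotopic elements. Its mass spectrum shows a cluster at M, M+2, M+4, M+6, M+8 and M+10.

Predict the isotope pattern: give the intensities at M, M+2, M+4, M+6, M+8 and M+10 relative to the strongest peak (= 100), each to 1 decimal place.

44.8 : 100.0 : 89.2 : 39.8 : 8.9 : 0.8

The 5 Cu atoms are independent, so intensities follow the terms of (0.6915 + 0.3085)^5.
P(M) = 0.6915^5 = 0.158111
P(M+2) = 5 × 0.6915^4 × 0.3085^1 = 0.352691
P(M+4) = 10 × 0.6915^3 × 0.3085^2 = 0.314693
P(M+6) = 10 × 0.6915^2 × 0.3085^3 = 0.140394
P(M+8) = 5 × 0.6915^1 × 0.3085^4 = 0.031317
P(M+10) = 0.3085^5 = 0.002794
The M+2 peak is largest (0.352691); scaling to 100 gives 44.8 : 100.0 : 89.2 : 39.8 : 8.9 : 0.8.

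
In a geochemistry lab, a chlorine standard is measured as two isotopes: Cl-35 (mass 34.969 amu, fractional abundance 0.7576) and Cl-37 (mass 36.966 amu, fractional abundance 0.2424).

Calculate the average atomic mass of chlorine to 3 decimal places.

35.453 amu

Ar = Σ fᵢ·mᵢ = 0.7576 × 34.969 + 0.2424 × 36.966
= 26.4925 + 8.9606 = 35.4531 amu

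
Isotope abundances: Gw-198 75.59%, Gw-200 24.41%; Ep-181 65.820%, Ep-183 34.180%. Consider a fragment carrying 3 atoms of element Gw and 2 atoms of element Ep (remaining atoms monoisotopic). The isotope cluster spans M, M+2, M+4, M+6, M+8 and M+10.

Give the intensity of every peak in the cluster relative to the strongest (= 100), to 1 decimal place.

Element Gw pattern (n=3): 0.43190978 : 0.4184251 : 0.13512047 : 0.01454465
Element Ep pattern (n=2): 0.43322724 : 0.44994552 : 0.11682724
Convolve the two distributions (both contribute in 2-u steps):
  M: 0.43190978×0.43322724 = 0.187115
  M+2: 0.43190978×0.44994552 + 0.4184251×0.43322724 = 0.375609
  M+4: 0.43190978×0.11682724 + 0.4184251×0.44994552 + 0.13512047×0.43322724 = 0.297265
  M+6: 0.4184251×0.11682724 + 0.13512047×0.44994552 + 0.01454465×0.43322724 = 0.115981
  M+8: 0.13512047×0.11682724 + 0.01454465×0.44994552 = 0.022330
  M+10: 0.01454465×0.11682724 = 0.001699
Scale to base peak (0.375609) = 100: 49.8 : 100.0 : 79.1 : 30.9 : 5.9 : 0.5

49.8 : 100.0 : 79.1 : 30.9 : 5.9 : 0.5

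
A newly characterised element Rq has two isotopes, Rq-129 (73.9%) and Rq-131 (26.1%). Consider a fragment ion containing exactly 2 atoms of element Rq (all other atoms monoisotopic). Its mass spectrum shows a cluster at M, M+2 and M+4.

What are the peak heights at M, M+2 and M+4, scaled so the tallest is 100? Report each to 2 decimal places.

The 2 Rq atoms are independent, so intensities follow the terms of (0.739 + 0.261)^2.
P(M) = 0.739^2 = 0.546121
P(M+2) = 2 × 0.739^1 × 0.261^1 = 0.385758
P(M+4) = 0.261^2 = 0.068121
The M peak is largest (0.546121); scaling to 100 gives 100.00 : 70.64 : 12.47.

100.00 : 70.64 : 12.47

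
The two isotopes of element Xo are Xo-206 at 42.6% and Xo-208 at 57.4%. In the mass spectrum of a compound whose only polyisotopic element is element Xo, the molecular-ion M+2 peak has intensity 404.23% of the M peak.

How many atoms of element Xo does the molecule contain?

For n independent Xo atoms, I(M+2)/I(M) = n · (abundance Xo-208) / (abundance Xo-206) = n · 0.574/0.426.
n = 4.0423 × 0.426/0.574 = 3.00 ≈ 3

3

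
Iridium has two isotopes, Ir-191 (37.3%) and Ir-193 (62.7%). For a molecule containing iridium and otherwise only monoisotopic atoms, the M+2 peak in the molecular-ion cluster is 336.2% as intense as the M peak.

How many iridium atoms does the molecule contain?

2

For n independent Ir atoms, I(M+2)/I(M) = n · (abundance Ir-193) / (abundance Ir-191) = n · 0.627/0.373.
n = 3.362 × 0.373/0.627 = 2.00 ≈ 2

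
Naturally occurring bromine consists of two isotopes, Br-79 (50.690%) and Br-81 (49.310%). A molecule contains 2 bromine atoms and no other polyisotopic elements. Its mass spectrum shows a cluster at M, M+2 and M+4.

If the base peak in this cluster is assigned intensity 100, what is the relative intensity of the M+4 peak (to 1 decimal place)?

48.6

Term probabilities: M 0.2569, M+2 0.4999, M+4 0.2431. Base peak = M+2.
P(M+2) = C(2,1) × 0.50690^1 × 0.49310^1 = 2 × 0.5069 × 0.4931 = 0.499905 (base)
P(M+4) = C(2,2) × 0.50690^0 × 0.49310^2 = 1 × 1.0000 × 0.24314761 = 0.243148
Relative intensity = 0.243148 / 0.499905 × 100 = 48.6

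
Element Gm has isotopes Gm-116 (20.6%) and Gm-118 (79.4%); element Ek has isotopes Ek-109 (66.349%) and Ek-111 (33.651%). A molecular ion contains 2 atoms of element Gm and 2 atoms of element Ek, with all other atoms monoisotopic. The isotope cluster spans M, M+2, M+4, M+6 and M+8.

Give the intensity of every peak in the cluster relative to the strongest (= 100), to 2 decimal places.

4.36 : 38.04 : 100.00 : 74.36 : 16.66

Element Gm pattern (n=2): 0.042436 : 0.327128 : 0.630436
Element Ek pattern (n=2): 0.44021898 : 0.44654204 : 0.11323898
Convolve the two distributions (both contribute in 2-u steps):
  M: 0.042436×0.44021898 = 0.018681
  M+2: 0.042436×0.44654204 + 0.327128×0.44021898 = 0.162957
  M+4: 0.042436×0.11323898 + 0.327128×0.44654204 + 0.630436×0.44021898 = 0.428412
  M+6: 0.327128×0.11323898 + 0.630436×0.44654204 = 0.318560
  M+8: 0.630436×0.11323898 = 0.071390
Scale to base peak (0.428412) = 100: 4.36 : 38.04 : 100.00 : 74.36 : 16.66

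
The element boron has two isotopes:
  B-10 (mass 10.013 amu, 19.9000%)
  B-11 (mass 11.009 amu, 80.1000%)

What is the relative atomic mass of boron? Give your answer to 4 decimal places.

Weight each isotope mass by its fractional abundance: 0.199000 × 10.013 + 0.801000 × 11.009
= 1.99259 + 8.81821 = 10.81080 amu

10.8108 amu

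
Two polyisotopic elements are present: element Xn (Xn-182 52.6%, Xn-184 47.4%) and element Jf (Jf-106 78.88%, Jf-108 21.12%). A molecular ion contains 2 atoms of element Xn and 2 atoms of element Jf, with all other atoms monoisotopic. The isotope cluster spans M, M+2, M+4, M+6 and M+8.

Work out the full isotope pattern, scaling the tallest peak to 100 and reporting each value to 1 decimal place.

Element Xn pattern (n=2): 0.276676 : 0.498648 : 0.224676
Element Jf pattern (n=2): 0.62220544 : 0.33318912 : 0.04460544
Convolve the two distributions (both contribute in 2-u steps):
  M: 0.276676×0.62220544 = 0.172149
  M+2: 0.276676×0.33318912 + 0.498648×0.62220544 = 0.402447
  M+4: 0.276676×0.04460544 + 0.498648×0.33318912 + 0.224676×0.62220544 = 0.318280
  M+6: 0.498648×0.04460544 + 0.224676×0.33318912 = 0.097102
  M+8: 0.224676×0.04460544 = 0.010022
Scale to base peak (0.402447) = 100: 42.8 : 100.0 : 79.1 : 24.1 : 2.5

42.8 : 100.0 : 79.1 : 24.1 : 2.5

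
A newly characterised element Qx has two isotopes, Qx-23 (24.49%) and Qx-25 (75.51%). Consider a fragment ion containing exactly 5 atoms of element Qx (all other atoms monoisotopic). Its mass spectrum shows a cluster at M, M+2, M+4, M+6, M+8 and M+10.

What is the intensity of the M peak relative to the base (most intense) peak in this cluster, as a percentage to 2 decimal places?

0.22%

Term probabilities: M 0.0009, M+2 0.0136, M+4 0.0837, M+6 0.2582, M+8 0.3981, M+10 0.2455. Base peak = M+8.
P(M+8) = C(5,4) × 0.2449^1 × 0.7551^4 = 5 × 0.2449 × 0.32510068 = 0.398086 (base)
P(M) = C(5,0) × 0.2449^5 × 0.7551^0 = 1 × 0.00088094 × 1.0000 = 0.000881
Relative intensity = 0.000881 / 0.398086 × 100 = 0.22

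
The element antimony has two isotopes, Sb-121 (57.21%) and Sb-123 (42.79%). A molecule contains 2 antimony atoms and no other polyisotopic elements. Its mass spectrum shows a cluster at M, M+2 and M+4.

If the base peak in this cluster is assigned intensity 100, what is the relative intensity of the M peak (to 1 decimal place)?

Term probabilities: M 0.3273, M+2 0.4896, M+4 0.1831. Base peak = M+2.
P(M+2) = C(2,1) × 0.5721^1 × 0.4279^1 = 2 × 0.5721 × 0.4279 = 0.489603 (base)
P(M) = C(2,0) × 0.5721^2 × 0.4279^0 = 1 × 0.32729841 × 1.0000 = 0.327298
Relative intensity = 0.327298 / 0.489603 × 100 = 66.8

66.8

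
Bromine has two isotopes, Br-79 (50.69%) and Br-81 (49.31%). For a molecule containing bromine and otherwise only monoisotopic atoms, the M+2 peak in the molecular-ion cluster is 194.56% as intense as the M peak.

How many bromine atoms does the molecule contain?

For n independent Br atoms, I(M+2)/I(M) = n · (abundance Br-81) / (abundance Br-79) = n · 0.4931/0.5069.
n = 1.9456 × 0.5069/0.4931 = 2.00 ≈ 2

2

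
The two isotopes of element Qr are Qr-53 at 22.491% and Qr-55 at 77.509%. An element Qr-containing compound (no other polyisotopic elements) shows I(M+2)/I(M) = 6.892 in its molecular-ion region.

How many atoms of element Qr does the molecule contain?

2

With n Qr atoms, P(M+2)/P(M) = C(n,1)·p^(n−1)q / p^n = n·q/p = n · 0.77509/0.22491.
n = 6.892 × 0.22491/0.77509 = 2.00 ≈ 2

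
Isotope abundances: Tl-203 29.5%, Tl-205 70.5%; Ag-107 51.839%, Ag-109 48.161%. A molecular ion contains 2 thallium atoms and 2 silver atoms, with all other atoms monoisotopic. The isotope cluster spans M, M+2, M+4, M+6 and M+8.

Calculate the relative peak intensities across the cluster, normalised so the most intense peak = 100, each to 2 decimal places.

6.47 : 42.95 : 100.00 : 95.36 : 31.90

Thallium pattern (n=2): 0.087025 : 0.41595 : 0.497025
Silver pattern (n=2): 0.26872819 : 0.49932362 : 0.23194819
Convolve the two distributions (both contribute in 2-u steps):
  M: 0.087025×0.26872819 = 0.023386
  M+2: 0.087025×0.49932362 + 0.41595×0.26872819 = 0.155231
  M+4: 0.087025×0.23194819 + 0.41595×0.49932362 + 0.497025×0.26872819 = 0.361444
  M+6: 0.41595×0.23194819 + 0.497025×0.49932362 = 0.344655
  M+8: 0.497025×0.23194819 = 0.115284
Scale to base peak (0.361444) = 100: 6.47 : 42.95 : 100.00 : 95.36 : 31.90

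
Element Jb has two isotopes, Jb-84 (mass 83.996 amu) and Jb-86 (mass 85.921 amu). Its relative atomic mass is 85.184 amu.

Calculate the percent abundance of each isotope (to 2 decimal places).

Jb-84: 38.29%, Jb-86: 61.71%

Let x be the fractional abundance of Jb-84; then Jb-86 has abundance 1 − x.
83.996·x + 85.921·(1 − x) = 85.184
(83.996 − 85.921)·x = 85.184 − 85.921
x = -0.737 / -1.925 = 0.38286 → 38.29% Jb-84, 61.71% Jb-86.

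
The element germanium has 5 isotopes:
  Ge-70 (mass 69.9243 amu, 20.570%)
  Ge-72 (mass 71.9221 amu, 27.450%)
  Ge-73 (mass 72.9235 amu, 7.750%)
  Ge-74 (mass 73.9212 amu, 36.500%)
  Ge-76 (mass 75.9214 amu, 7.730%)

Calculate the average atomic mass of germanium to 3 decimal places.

72.628 amu

The abundance-weighted mean is 0.20570 × 69.9243 + 0.27450 × 71.9221 + 0.07750 × 72.9235 + 0.36500 × 73.9212 + 0.07730 × 75.9214
= 14.38343 + 19.74262 + 5.65157 + 26.98124 + 5.86872 = 72.62758 amu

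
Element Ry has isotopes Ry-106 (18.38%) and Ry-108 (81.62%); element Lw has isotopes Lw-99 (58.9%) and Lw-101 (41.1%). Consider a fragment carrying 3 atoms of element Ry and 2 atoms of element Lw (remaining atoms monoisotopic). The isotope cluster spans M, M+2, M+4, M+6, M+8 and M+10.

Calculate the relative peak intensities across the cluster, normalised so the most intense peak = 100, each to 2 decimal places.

0.57 : 8.33 : 44.30 : 100.00 : 85.50 : 24.14

Element Ry pattern (n=3): 0.00620921 : 0.08271968 : 0.367333 : 0.54373811
Element Lw pattern (n=2): 0.346921 : 0.484158 : 0.168921
Convolve the two distributions (both contribute in 2-u steps):
  M: 0.00620921×0.346921 = 0.002154
  M+2: 0.00620921×0.484158 + 0.08271968×0.346921 = 0.031703
  M+4: 0.00620921×0.168921 + 0.08271968×0.484158 + 0.367333×0.346921 = 0.168534
  M+6: 0.08271968×0.168921 + 0.367333×0.484158 + 0.54373811×0.346921 = 0.380454
  M+8: 0.367333×0.168921 + 0.54373811×0.484158 = 0.325305
  M+10: 0.54373811×0.168921 = 0.091849
Scale to base peak (0.380454) = 100: 0.57 : 8.33 : 44.30 : 100.00 : 85.50 : 24.14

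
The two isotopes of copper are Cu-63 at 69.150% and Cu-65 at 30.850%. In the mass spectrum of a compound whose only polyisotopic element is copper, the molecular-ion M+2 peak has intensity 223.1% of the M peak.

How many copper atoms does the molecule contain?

With n Cu atoms, P(M+2)/P(M) = C(n,1)·p^(n−1)q / p^n = n·q/p = n · 0.30850/0.69150.
n = 2.231 × 0.69150/0.30850 = 5.00 ≈ 5

5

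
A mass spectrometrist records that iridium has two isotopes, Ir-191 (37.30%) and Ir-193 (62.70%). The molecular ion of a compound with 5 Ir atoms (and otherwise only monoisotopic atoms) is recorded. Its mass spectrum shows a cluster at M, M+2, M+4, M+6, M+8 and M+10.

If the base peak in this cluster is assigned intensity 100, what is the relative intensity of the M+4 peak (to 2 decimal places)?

59.49

Term probabilities: M 0.0072, M+2 0.0607, M+4 0.2040, M+6 0.3429, M+8 0.2882, M+10 0.0969. Base peak = M+6.
P(M+6) = C(5,3) × 0.3730^2 × 0.6270^3 = 10 × 0.139129 × 0.24649188 = 0.342942 (base)
P(M+4) = C(5,2) × 0.3730^3 × 0.6270^2 = 10 × 0.05189512 × 0.393129 = 0.204015
Relative intensity = 0.204015 / 0.342942 × 100 = 59.49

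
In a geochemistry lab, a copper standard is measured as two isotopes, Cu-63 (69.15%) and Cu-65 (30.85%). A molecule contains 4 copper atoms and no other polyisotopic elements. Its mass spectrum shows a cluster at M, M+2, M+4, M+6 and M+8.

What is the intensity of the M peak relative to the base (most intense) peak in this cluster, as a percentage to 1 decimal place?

Binomial terms of (0.6915 + 0.3085)^4: M 0.2286, M+2 0.4080, M+4 0.2731, M+6 0.0812, M+8 0.0091 → M+2 is the base peak.
P(M+2) = C(4,1) × 0.6915^3 × 0.3085^1 = 4 × 0.33065611 × 0.3085 = 0.408030 (base)
P(M) = C(4,0) × 0.6915^4 × 0.3085^0 = 1 × 0.2286487 × 1.0000 = 0.228649
Relative intensity = 0.228649 / 0.408030 × 100 = 56.0

56.0%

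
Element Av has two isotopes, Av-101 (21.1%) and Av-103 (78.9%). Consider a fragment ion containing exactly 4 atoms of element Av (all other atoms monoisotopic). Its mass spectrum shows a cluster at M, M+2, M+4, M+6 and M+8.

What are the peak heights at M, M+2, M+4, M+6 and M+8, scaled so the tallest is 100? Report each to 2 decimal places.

0.48 : 7.15 : 40.11 : 100.00 : 93.48

Each Av atom is independently Av-101 (p = 0.211) or Av-103 (q = 0.789); the cluster is the binomial expansion (p + q)^4.
P(M) = 0.211^4 = 0.001982
P(M+2) = 4 × 0.211^3 × 0.789^1 = 0.029647
P(M+4) = 6 × 0.211^2 × 0.789^2 = 0.166292
P(M+6) = 4 × 0.211^1 × 0.789^3 = 0.414547
P(M+8) = 0.789^4 = 0.387532
The M+6 peak is largest (0.414547); scaling to 100 gives 0.48 : 7.15 : 40.11 : 100.00 : 93.48.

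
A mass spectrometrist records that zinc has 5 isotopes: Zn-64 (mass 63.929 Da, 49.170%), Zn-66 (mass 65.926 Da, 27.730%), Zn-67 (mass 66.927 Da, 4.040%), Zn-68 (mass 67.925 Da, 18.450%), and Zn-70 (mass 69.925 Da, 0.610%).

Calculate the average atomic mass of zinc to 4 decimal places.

65.3777 Da

Weight each isotope mass by its fractional abundance: 0.49170 × 63.929 + 0.27730 × 65.926 + 0.04040 × 66.927 + 0.18450 × 67.925 + 0.00610 × 69.925
= 31.43389 + 18.28128 + 2.70385 + 12.53216 + 0.42654 = 65.37772 Da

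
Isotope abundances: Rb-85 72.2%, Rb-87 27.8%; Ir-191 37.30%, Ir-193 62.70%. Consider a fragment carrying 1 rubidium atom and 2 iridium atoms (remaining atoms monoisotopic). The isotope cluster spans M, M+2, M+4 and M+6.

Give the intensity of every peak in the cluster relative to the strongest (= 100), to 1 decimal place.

24.3 : 90.9 : 100.0 : 26.4

Rubidium pattern (n=1): 0.7220 : 0.2780
Iridium pattern (n=2): 0.139129 : 0.467742 : 0.393129
Convolve the two distributions (both contribute in 2-u steps):
  M: 0.7220×0.139129 = 0.100451
  M+2: 0.7220×0.467742 + 0.2780×0.139129 = 0.376388
  M+4: 0.7220×0.393129 + 0.2780×0.467742 = 0.413871
  M+6: 0.2780×0.393129 = 0.109290
Scale to base peak (0.413871) = 100: 24.3 : 90.9 : 100.0 : 26.4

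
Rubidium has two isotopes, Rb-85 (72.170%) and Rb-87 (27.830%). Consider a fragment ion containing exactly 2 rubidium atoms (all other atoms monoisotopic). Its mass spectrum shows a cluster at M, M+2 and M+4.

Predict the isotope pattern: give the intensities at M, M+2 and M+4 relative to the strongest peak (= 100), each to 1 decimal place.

Expanding (0.72170 + 0.27830)^2:
P(M) = 0.72170^2 = 0.520851
P(M+2) = 2 × 0.72170^1 × 0.27830^1 = 0.401698
P(M+4) = 0.27830^2 = 0.077451
The M peak is largest (0.520851); scaling to 100 gives 100.0 : 77.1 : 14.9.

100.0 : 77.1 : 14.9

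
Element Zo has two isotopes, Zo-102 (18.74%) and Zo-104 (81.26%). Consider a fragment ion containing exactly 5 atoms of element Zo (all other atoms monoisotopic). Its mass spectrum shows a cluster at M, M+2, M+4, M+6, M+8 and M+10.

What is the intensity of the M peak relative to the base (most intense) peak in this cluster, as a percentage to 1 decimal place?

0.1%

Term probabilities: M 0.0002, M+2 0.0050, M+4 0.0435, M+6 0.1884, M+8 0.4086, M+10 0.3543. Base peak = M+8.
P(M+8) = C(5,4) × 0.1874^1 × 0.8126^4 = 5 × 0.1874 × 0.43602086 = 0.408552 (base)
P(M) = C(5,0) × 0.1874^5 × 0.8126^0 = 1 × 0.00023113 × 1.0000 = 0.000231
Relative intensity = 0.000231 / 0.408552 × 100 = 0.1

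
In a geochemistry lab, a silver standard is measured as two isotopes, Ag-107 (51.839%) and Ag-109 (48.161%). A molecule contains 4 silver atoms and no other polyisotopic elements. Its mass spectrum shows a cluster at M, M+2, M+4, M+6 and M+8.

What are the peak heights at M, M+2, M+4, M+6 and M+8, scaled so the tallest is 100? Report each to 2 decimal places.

19.31 : 71.76 : 100.00 : 61.94 : 14.39

Each Ag atom is independently Ag-107 (p = 0.51839) or Ag-109 (q = 0.48161); the cluster is the binomial expansion (p + q)^4.
P(M) = 0.51839^4 = 0.072215
P(M+2) = 4 × 0.51839^3 × 0.48161^1 = 0.268365
P(M+4) = 6 × 0.51839^2 × 0.48161^2 = 0.373986
P(M+6) = 4 × 0.51839^1 × 0.48161^3 = 0.231634
P(M+8) = 0.48161^4 = 0.053800
The M+4 peak is largest (0.373986); scaling to 100 gives 19.31 : 71.76 : 100.00 : 61.94 : 14.39.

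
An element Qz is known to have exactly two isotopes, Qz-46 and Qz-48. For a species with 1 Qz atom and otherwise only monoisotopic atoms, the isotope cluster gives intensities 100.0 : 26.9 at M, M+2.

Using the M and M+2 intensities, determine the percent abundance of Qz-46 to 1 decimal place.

If p is the fraction of Qz that is Qz-46, then I(M+2)/I(M) = [C(1,1)·p^0·(1−p)] / p^1 = 1·(1−p)/p = 26.9/100.0 = 0.2690
(1−p)/p = 0.2690/1 = 0.2690  ⇒  p = 1/(1 + 0.2690) = 0.7880
Qz-46: 78.8%, Qz-48: 21.2%.

78.8%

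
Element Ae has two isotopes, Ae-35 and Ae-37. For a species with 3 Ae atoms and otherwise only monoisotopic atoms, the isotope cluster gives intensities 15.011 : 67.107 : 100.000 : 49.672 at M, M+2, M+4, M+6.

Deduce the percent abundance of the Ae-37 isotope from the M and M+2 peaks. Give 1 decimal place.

Write p for the Ae-35 fraction. I(M+2)/I(M) = [C(3,1)·p^2·(1−p)] / p^3 = 3·(1−p)/p = 67.107/15.011 = 4.4705
(1−p)/p = 4.4705/3 = 1.4902  ⇒  p = 1/(1 + 1.4902) = 0.4016
Ae-35: 40.2%, Ae-37: 59.8%.

59.8%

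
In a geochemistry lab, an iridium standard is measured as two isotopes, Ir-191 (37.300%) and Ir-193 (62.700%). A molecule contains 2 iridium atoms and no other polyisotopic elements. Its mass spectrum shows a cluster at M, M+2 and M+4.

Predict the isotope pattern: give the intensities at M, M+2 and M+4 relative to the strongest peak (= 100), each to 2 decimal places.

Each Ir atom is independently Ir-191 (p = 0.37300) or Ir-193 (q = 0.62700); the cluster is the binomial expansion (p + q)^2.
P(M) = 0.37300^2 = 0.139129
P(M+2) = 2 × 0.37300^1 × 0.62700^1 = 0.467742
P(M+4) = 0.62700^2 = 0.393129
The M+2 peak is largest (0.467742); scaling to 100 gives 29.74 : 100.00 : 84.05.

29.74 : 100.00 : 84.05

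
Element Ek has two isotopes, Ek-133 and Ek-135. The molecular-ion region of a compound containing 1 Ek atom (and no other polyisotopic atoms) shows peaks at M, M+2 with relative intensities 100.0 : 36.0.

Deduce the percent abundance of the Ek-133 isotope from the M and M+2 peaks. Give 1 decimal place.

73.5%

If p is the fraction of Ek that is Ek-133, then I(M+2)/I(M) = [C(1,1)·p^0·(1−p)] / p^1 = 1·(1−p)/p = 36.0/100.0 = 0.3600
(1−p)/p = 0.3600/1 = 0.3600  ⇒  p = 1/(1 + 0.3600) = 0.7353
Ek-133: 73.5%, Ek-135: 26.5%.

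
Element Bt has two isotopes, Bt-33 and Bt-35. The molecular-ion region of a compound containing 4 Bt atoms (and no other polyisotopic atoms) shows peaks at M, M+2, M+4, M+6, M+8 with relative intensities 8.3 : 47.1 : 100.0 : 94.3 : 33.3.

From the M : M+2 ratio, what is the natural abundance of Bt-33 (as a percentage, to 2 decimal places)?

41.34%

If p is the fraction of Bt that is Bt-33, then I(M+2)/I(M) = [C(4,1)·p^3·(1−p)] / p^4 = 4·(1−p)/p = 47.1/8.3 = 5.6747
(1−p)/p = 5.6747/4 = 1.4187  ⇒  p = 1/(1 + 1.4187) = 0.4134
Bt-33: 41.34%, Bt-35: 58.66%.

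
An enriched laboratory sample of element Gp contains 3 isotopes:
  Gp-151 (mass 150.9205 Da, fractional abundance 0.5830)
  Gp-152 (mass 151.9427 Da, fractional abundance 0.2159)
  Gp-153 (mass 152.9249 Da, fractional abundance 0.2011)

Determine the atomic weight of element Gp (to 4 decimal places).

Weight each isotope mass by its fractional abundance: 0.5830 × 150.9205 + 0.2159 × 151.9427 + 0.2011 × 152.9249
= 87.98665 + 32.80443 + 30.75320 = 151.54428 Da

151.5443 Da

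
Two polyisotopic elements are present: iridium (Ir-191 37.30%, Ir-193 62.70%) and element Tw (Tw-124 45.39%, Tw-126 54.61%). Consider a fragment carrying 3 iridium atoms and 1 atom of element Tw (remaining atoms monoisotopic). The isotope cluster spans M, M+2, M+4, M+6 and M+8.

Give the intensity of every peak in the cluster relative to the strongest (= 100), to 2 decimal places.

6.69 : 41.78 : 97.29 : 100.00 : 38.23

Iridium pattern (n=3): 0.05189512 : 0.26170165 : 0.43991135 : 0.24649188
Element Tw pattern (n=1): 0.4539 : 0.5461
Convolve the two distributions (both contribute in 2-u steps):
  M: 0.05189512×0.4539 = 0.023555
  M+2: 0.05189512×0.5461 + 0.26170165×0.4539 = 0.147126
  M+4: 0.26170165×0.5461 + 0.43991135×0.4539 = 0.342591
  M+6: 0.43991135×0.5461 + 0.24649188×0.4539 = 0.352118
  M+8: 0.24649188×0.5461 = 0.134609
Scale to base peak (0.352118) = 100: 6.69 : 41.78 : 97.29 : 100.00 : 38.23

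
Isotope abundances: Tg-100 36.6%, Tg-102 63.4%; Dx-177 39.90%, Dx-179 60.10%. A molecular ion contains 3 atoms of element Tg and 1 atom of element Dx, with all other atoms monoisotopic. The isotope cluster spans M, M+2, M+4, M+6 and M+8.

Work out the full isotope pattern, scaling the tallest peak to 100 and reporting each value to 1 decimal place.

5.3 : 35.7 : 89.7 : 100.0 : 41.7

Element Tg pattern (n=3): 0.0490279 : 0.25478431 : 0.44134769 : 0.2548401
Element Dx pattern (n=1): 0.3990 : 0.6010
Convolve the two distributions (both contribute in 2-u steps):
  M: 0.0490279×0.3990 = 0.019562
  M+2: 0.0490279×0.6010 + 0.25478431×0.3990 = 0.131125
  M+4: 0.25478431×0.6010 + 0.44134769×0.3990 = 0.329223
  M+6: 0.44134769×0.6010 + 0.2548401×0.3990 = 0.366931
  M+8: 0.2548401×0.6010 = 0.153159
Scale to base peak (0.366931) = 100: 5.3 : 35.7 : 89.7 : 100.0 : 41.7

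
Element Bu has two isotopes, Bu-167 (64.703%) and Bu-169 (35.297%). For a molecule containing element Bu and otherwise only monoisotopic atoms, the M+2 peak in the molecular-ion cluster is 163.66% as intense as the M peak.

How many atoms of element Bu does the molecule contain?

The M+2/M ratio from n Bu atoms is n · q/p = n · 0.35297/0.64703.
n = 1.6366 × 0.64703/0.35297 = 3.00 ≈ 3

3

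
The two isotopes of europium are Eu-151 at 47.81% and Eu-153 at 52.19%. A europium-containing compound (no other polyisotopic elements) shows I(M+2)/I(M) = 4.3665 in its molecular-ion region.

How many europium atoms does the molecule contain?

4

For n independent Eu atoms, I(M+2)/I(M) = n · (abundance Eu-153) / (abundance Eu-151) = n · 0.5219/0.4781.
n = 4.3665 × 0.4781/0.5219 = 4.00 ≈ 4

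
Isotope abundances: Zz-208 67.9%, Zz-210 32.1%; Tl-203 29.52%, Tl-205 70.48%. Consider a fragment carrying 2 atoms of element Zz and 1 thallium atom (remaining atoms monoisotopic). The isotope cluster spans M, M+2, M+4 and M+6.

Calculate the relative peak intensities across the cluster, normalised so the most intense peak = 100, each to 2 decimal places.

30.00 : 100.00 : 74.43 : 16.01

Element Zz pattern (n=2): 0.461041 : 0.435918 : 0.103041
Thallium pattern (n=1): 0.2952 : 0.7048
Convolve the two distributions (both contribute in 2-u steps):
  M: 0.461041×0.2952 = 0.136099
  M+2: 0.461041×0.7048 + 0.435918×0.2952 = 0.453625
  M+4: 0.435918×0.7048 + 0.103041×0.2952 = 0.337653
  M+6: 0.103041×0.7048 = 0.072623
Scale to base peak (0.453625) = 100: 30.00 : 100.00 : 74.43 : 16.01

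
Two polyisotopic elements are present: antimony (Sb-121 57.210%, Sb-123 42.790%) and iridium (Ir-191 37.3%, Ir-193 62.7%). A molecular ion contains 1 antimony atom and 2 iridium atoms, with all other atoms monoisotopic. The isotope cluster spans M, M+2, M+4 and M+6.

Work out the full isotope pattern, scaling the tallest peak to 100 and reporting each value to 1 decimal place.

Antimony pattern (n=1): 0.5721 : 0.4279
Iridium pattern (n=2): 0.139129 : 0.467742 : 0.393129
Convolve the two distributions (both contribute in 2-u steps):
  M: 0.5721×0.139129 = 0.079596
  M+2: 0.5721×0.467742 + 0.4279×0.139129 = 0.327128
  M+4: 0.5721×0.393129 + 0.4279×0.467742 = 0.425056
  M+6: 0.4279×0.393129 = 0.168220
Scale to base peak (0.425056) = 100: 18.7 : 77.0 : 100.0 : 39.6

18.7 : 77.0 : 100.0 : 39.6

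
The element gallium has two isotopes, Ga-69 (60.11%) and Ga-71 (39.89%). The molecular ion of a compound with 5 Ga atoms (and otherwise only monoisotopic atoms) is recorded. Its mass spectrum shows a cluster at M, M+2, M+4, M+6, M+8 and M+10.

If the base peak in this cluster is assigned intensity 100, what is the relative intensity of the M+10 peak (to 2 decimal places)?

(0.6011 + 0.3989)^5 gives M 0.0785, M+2 0.2604, M+4 0.3456, M+6 0.2293, M+8 0.0761, M+10 0.0101; the largest is M+4.
P(M+4) = C(5,2) × 0.6011^3 × 0.3989^2 = 10 × 0.21719018 × 0.15912121 = 0.345596 (base)
P(M+10) = C(5,5) × 0.6011^0 × 0.3989^5 = 1 × 1.0000 × 0.01009997 = 0.010100
Relative intensity = 0.010100 / 0.345596 × 100 = 2.92

2.92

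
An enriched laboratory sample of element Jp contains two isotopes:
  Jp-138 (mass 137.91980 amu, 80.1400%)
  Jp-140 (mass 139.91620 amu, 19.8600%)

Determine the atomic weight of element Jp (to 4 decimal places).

Weight each isotope mass by its fractional abundance: 0.801400 × 137.91980 + 0.198600 × 139.91620
= 110.528928 + 27.787357 = 138.316285 amu

138.3163 amu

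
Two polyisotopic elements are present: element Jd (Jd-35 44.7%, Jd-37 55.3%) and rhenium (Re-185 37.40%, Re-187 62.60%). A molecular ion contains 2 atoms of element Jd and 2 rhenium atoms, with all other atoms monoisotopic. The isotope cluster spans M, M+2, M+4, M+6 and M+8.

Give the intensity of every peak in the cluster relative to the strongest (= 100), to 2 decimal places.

Element Jd pattern (n=2): 0.199809 : 0.494382 : 0.305809
Rhenium pattern (n=2): 0.139876 : 0.468248 : 0.391876
Convolve the two distributions (both contribute in 2-u steps):
  M: 0.199809×0.139876 = 0.027948
  M+2: 0.199809×0.468248 + 0.494382×0.139876 = 0.162712
  M+4: 0.199809×0.391876 + 0.494382×0.468248 + 0.305809×0.139876 = 0.352569
  M+6: 0.494382×0.391876 + 0.305809×0.468248 = 0.336931
  M+8: 0.305809×0.391876 = 0.119839
Scale to base peak (0.352569) = 100: 7.93 : 46.15 : 100.00 : 95.56 : 33.99

7.93 : 46.15 : 100.00 : 95.56 : 33.99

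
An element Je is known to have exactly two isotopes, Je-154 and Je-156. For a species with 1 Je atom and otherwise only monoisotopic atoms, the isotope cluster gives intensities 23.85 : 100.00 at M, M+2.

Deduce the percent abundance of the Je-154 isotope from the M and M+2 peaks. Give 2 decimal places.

19.26%

Write p for the Je-154 fraction. I(M+2)/I(M) = [C(1,1)·p^0·(1−p)] / p^1 = 1·(1−p)/p = 100.00/23.85 = 4.1929
(1−p)/p = 4.1929/1 = 4.1929  ⇒  p = 1/(1 + 4.1929) = 0.1926
Je-154: 19.26%, Je-156: 80.74%.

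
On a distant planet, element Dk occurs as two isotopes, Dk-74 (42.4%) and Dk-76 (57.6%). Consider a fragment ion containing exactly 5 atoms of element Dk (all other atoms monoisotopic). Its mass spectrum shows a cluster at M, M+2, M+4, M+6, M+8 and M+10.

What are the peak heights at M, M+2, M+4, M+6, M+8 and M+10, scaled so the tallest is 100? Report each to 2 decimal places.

Expanding (0.424 + 0.576)^5:
P(M) = 0.424^5 = 0.013703
P(M+2) = 5 × 0.424^4 × 0.576^1 = 0.093080
P(M+4) = 10 × 0.424^3 × 0.576^2 = 0.252896
P(M+6) = 10 × 0.424^2 × 0.576^3 = 0.343557
P(M+8) = 5 × 0.424^1 × 0.576^4 = 0.233360
P(M+10) = 0.576^5 = 0.063403
The M+6 peak is largest (0.343557); scaling to 100 gives 3.99 : 27.09 : 73.61 : 100.00 : 67.92 : 18.45.

3.99 : 27.09 : 73.61 : 100.00 : 67.92 : 18.45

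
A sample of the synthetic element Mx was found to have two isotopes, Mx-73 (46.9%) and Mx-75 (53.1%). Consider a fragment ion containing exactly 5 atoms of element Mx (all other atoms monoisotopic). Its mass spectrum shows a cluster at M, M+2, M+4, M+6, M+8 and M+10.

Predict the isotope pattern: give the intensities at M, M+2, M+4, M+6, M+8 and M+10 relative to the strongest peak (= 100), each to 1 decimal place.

6.9 : 39.0 : 88.3 : 100.0 : 56.6 : 12.8

Each Mx atom is independently Mx-73 (p = 0.469) or Mx-75 (q = 0.531); the cluster is the binomial expansion (p + q)^5.
P(M) = 0.469^5 = 0.022692
P(M+2) = 5 × 0.469^4 × 0.531^1 = 0.128456
P(M+4) = 10 × 0.469^3 × 0.531^2 = 0.290876
P(M+6) = 10 × 0.469^2 × 0.531^3 = 0.329328
P(M+8) = 5 × 0.469^1 × 0.531^4 = 0.186432
P(M+10) = 0.531^5 = 0.042216
The M+6 peak is largest (0.329328); scaling to 100 gives 6.9 : 39.0 : 88.3 : 100.0 : 56.6 : 12.8.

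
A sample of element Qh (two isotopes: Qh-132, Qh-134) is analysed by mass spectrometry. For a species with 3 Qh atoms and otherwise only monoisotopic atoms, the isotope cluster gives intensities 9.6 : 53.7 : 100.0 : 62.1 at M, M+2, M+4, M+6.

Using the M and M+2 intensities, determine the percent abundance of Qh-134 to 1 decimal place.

65.1%

Let p = fractional abundance of Qh-132. I(M+2)/I(M) = [C(3,1)·p^2·(1−p)] / p^3 = 3·(1−p)/p = 53.7/9.6 = 5.5938
(1−p)/p = 5.5938/3 = 1.8646  ⇒  p = 1/(1 + 1.8646) = 0.3491
Qh-132: 34.9%, Qh-134: 65.1%.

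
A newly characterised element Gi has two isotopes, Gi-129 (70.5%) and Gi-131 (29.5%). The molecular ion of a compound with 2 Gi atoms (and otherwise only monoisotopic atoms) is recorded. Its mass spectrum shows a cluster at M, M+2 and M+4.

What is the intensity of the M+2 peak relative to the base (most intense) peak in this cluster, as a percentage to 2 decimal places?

Binomial terms of (0.705 + 0.295)^2: M 0.4970, M+2 0.4160, M+4 0.0870 → M is the base peak.
P(M) = C(2,0) × 0.705^2 × 0.295^0 = 1 × 0.497025 × 1.0000 = 0.497025 (base)
P(M+2) = C(2,1) × 0.705^1 × 0.295^1 = 2 × 0.7050 × 0.2950 = 0.415950
Relative intensity = 0.415950 / 0.497025 × 100 = 83.69

83.69%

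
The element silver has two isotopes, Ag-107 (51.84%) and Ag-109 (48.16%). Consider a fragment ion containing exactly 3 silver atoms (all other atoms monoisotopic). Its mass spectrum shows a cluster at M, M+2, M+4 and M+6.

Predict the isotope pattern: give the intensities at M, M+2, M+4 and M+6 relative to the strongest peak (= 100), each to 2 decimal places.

Each Ag atom is independently Ag-107 (p = 0.5184) or Ag-109 (q = 0.4816); the cluster is the binomial expansion (p + q)^3.
P(M) = 0.5184^3 = 0.139314
P(M+2) = 3 × 0.5184^2 × 0.4816^1 = 0.388273
P(M+4) = 3 × 0.5184^1 × 0.4816^2 = 0.360711
P(M+6) = 0.4816^3 = 0.111702
The M+2 peak is largest (0.388273); scaling to 100 gives 35.88 : 100.00 : 92.90 : 28.77.

35.88 : 100.00 : 92.90 : 28.77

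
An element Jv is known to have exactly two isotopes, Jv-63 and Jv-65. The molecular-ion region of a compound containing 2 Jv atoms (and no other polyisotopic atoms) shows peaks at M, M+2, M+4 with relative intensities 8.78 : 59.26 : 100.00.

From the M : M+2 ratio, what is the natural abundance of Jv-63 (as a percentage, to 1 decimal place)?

22.9%

Let p = fractional abundance of Jv-63. I(M+2)/I(M) = [C(2,1)·p^1·(1−p)] / p^2 = 2·(1−p)/p = 59.26/8.78 = 6.7494
(1−p)/p = 6.7494/2 = 3.3747  ⇒  p = 1/(1 + 3.3747) = 0.2286
Jv-63: 22.9%, Jv-65: 77.1%.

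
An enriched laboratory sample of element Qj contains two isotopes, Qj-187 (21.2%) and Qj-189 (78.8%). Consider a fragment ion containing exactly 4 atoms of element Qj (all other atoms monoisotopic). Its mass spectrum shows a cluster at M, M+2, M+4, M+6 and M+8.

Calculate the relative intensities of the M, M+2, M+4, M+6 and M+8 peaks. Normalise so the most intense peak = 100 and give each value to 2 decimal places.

Each Qj atom is independently Qj-187 (p = 0.212) or Qj-189 (q = 0.788); the cluster is the binomial expansion (p + q)^4.
P(M) = 0.212^4 = 0.002020
P(M+2) = 4 × 0.212^3 × 0.788^1 = 0.030033
P(M+4) = 6 × 0.212^2 × 0.788^2 = 0.167446
P(M+6) = 4 × 0.212^1 × 0.788^3 = 0.414930
P(M+8) = 0.788^4 = 0.385571
The M+6 peak is largest (0.414930); scaling to 100 gives 0.49 : 7.24 : 40.36 : 100.00 : 92.92.

0.49 : 7.24 : 40.36 : 100.00 : 92.92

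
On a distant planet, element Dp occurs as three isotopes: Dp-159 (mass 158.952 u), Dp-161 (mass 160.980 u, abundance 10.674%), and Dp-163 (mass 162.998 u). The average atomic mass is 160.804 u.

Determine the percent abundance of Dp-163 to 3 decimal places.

Let x and y be the fractions of Dp-159 and Dp-163. Then x + y = 1 − 0.10674 = 0.89326 and 158.952x + 162.998y = 160.804 − 0.10674×160.980 = 143.6209948.
Substituting: 158.952x + 162.998(0.89326 − x) = 143.6209948
(158.952 − 162.998)x = -1.97859868  ⇒  x = 0.48903, y = 0.40423
Dp-159: 48.903%, Dp-163: 40.423%.

40.423%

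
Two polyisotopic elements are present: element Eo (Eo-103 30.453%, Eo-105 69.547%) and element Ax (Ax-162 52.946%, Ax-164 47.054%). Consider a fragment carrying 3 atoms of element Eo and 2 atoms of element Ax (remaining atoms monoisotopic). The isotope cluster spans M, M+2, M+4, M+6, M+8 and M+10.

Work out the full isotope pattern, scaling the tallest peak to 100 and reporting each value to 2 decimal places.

2.22 : 19.12 : 63.40 : 100.00 : 74.29 : 20.84

Element Eo pattern (n=3): 0.02824166 : 0.19349058 : 0.44188386 : 0.3363839
Element Ax pattern (n=2): 0.28032789 : 0.49826422 : 0.22140789
Convolve the two distributions (both contribute in 2-u steps):
  M: 0.02824166×0.28032789 = 0.007917
  M+2: 0.02824166×0.49826422 + 0.19349058×0.28032789 = 0.068313
  M+4: 0.02824166×0.22140789 + 0.19349058×0.49826422 + 0.44188386×0.28032789 = 0.226535
  M+6: 0.19349058×0.22140789 + 0.44188386×0.49826422 + 0.3363839×0.28032789 = 0.357313
  M+8: 0.44188386×0.22140789 + 0.3363839×0.49826422 = 0.265445
  M+10: 0.3363839×0.22140789 = 0.074478
Scale to base peak (0.357313) = 100: 2.22 : 19.12 : 63.40 : 100.00 : 74.29 : 20.84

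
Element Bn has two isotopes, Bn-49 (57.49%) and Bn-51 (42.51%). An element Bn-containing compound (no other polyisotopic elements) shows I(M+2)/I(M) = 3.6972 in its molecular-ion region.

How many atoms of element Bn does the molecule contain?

5

For n independent Bn atoms, I(M+2)/I(M) = n · (abundance Bn-51) / (abundance Bn-49) = n · 0.4251/0.5749.
n = 3.6972 × 0.5749/0.4251 = 5.00 ≈ 5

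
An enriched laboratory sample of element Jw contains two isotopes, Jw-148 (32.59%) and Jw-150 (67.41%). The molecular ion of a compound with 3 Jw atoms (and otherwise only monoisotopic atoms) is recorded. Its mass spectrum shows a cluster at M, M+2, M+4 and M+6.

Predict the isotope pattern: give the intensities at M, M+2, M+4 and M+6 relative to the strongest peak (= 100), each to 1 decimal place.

7.8 : 48.3 : 100.0 : 68.9

Expanding (0.3259 + 0.6741)^3:
P(M) = 0.3259^3 = 0.034614
P(M+2) = 3 × 0.3259^2 × 0.6741^1 = 0.214790
P(M+4) = 3 × 0.3259^1 × 0.6741^2 = 0.444277
P(M+6) = 0.6741^3 = 0.306318
The M+4 peak is largest (0.444277); scaling to 100 gives 7.8 : 48.3 : 100.0 : 68.9.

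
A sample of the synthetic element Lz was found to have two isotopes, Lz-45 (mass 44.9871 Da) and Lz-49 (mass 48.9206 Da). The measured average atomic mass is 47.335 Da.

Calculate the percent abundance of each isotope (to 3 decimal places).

Lz-45: 40.310%, Lz-49: 59.690%

With x = fraction of Lz-45 (so Lz-49 is 1 − x):
44.9871·x + 48.9206·(1 − x) = 47.335
(44.9871 − 48.9206)·x = 47.335 − 48.9206
x = -1.5856 / -3.9335 = 0.40310 → 40.310% Lz-45, 59.690% Lz-49.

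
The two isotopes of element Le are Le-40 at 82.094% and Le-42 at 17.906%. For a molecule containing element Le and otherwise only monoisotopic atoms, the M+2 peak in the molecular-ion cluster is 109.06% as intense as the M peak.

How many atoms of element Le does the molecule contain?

With n Le atoms, P(M+2)/P(M) = C(n,1)·p^(n−1)q / p^n = n·q/p = n · 0.17906/0.82094.
n = 1.0906 × 0.82094/0.17906 = 5.00 ≈ 5

5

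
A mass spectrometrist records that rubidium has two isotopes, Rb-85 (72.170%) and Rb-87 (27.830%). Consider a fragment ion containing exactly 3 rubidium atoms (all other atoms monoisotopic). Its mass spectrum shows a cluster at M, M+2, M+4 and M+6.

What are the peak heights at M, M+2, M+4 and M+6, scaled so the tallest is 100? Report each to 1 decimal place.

Each Rb atom is independently Rb-85 (p = 0.72170) or Rb-87 (q = 0.27830); the cluster is the binomial expansion (p + q)^3.
P(M) = 0.72170^3 = 0.375898
P(M+2) = 3 × 0.72170^2 × 0.27830^1 = 0.434858
P(M+4) = 3 × 0.72170^1 × 0.27830^2 = 0.167689
P(M+6) = 0.27830^3 = 0.021555
The M+2 peak is largest (0.434858); scaling to 100 gives 86.4 : 100.0 : 38.6 : 5.0.

86.4 : 100.0 : 38.6 : 5.0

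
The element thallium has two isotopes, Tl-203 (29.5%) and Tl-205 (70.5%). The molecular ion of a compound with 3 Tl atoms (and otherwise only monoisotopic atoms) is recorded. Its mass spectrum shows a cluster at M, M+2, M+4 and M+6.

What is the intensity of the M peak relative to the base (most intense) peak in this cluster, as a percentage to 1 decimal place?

Binomial terms of (0.295 + 0.705)^3: M 0.0257, M+2 0.1841, M+4 0.4399, M+6 0.3504 → M+4 is the base peak.
P(M+4) = C(3,2) × 0.295^1 × 0.705^2 = 3 × 0.2950 × 0.497025 = 0.439867 (base)
P(M) = C(3,0) × 0.295^3 × 0.705^0 = 1 × 0.02567237 × 1.0000 = 0.025672
Relative intensity = 0.025672 / 0.439867 × 100 = 5.8

5.8%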